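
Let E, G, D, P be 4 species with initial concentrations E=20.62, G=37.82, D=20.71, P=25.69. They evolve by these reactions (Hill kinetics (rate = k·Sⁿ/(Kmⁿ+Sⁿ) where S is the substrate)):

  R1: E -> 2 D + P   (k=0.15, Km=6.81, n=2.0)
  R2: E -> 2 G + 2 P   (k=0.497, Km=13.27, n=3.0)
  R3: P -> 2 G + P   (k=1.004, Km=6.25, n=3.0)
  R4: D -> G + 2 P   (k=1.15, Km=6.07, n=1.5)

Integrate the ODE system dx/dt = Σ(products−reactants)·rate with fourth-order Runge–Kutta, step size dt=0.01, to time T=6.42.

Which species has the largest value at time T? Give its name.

RK4 with dt=0.01: 642 steps to T=6.42. Trajectory (selected grid times):
t=0.00: E=20.62 G=37.82 D=20.71 P=25.69
t=0.71: E=20.25 G=40.48 D=20.20 P=27.75
t=1.43: E=19.87 G=43.18 D=19.68 P=29.82
t=2.14: E=19.51 G=45.83 D=19.18 P=31.84
t=2.85: E=19.15 G=48.47 D=18.68 P=33.85
t=3.57: E=18.78 G=51.14 D=18.17 P=35.87
t=4.28: E=18.43 G=53.75 D=17.68 P=37.85
t=4.99: E=18.08 G=56.36 D=17.19 P=39.81
t=5.71: E=17.73 G=58.99 D=16.69 P=41.77
t=6.42: E=17.39 G=61.57 D=16.21 P=43.69
At T=6.42: E=17.39 G=61.57 D=16.21 P=43.69; the largest is G.

Dominant species at T: G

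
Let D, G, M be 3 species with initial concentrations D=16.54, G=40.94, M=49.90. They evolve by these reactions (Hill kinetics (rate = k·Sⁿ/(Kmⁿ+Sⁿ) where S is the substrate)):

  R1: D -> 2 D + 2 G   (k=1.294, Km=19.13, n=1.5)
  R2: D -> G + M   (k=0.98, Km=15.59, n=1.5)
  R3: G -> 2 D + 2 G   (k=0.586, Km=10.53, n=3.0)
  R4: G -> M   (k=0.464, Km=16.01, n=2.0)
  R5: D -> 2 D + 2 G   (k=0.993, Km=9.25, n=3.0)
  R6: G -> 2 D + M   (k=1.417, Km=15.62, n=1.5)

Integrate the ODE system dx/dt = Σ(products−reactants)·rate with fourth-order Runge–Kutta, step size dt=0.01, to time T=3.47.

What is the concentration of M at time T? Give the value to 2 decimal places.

M at T = 57.65

RK4 with dt=0.01: 347 steps to T=3.47. Trajectory (selected grid times):
t=0.00: D=16.54 G=40.94 M=49.90
t=0.39: D=18.25 G=41.91 M=50.71
t=0.77: D=19.94 G=42.91 M=51.52
t=1.16: D=21.69 G=44.01 M=52.37
t=1.54: D=23.42 G=45.12 M=53.21
t=1.93: D=25.20 G=46.30 M=54.08
t=2.31: D=26.95 G=47.49 M=54.94
t=2.70: D=28.76 G=48.75 M=55.84
t=3.08: D=30.54 G=50.00 M=56.73
t=3.47: D=32.37 G=51.32 M=57.65
Read off M at T=3.47: 57.65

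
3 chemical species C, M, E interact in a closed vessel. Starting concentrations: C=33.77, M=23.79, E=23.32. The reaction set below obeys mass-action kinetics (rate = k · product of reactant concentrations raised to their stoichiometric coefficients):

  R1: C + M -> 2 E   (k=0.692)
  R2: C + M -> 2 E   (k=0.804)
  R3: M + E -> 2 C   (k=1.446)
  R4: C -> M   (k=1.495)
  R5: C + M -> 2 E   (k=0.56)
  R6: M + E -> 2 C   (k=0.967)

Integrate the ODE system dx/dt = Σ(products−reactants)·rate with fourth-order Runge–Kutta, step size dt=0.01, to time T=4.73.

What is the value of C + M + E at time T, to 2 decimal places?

Check how each reaction changes W = C + M + E (weight of products minus weight of reactants):
R1: C + M -> 2 E: (1·2) − (1·1 + 1·1) = 2 − 2 = 0
R2: C + M -> 2 E: (1·2) − (1·1 + 1·1) = 2 − 2 = 0
R3: M + E -> 2 C: (1·2) − (1·1 + 1·1) = 2 − 2 = 0
R4: C -> M: (1·1) − (1·1) = 1 − 1 = 0
R5: C + M -> 2 E: (1·2) − (1·1 + 1·1) = 2 − 2 = 0
R6: M + E -> 2 C: (1·2) − (1·1 + 1·1) = 2 − 2 = 0
Every reaction leaves W unchanged, so W is conserved and no simulation is needed: W(T) = W(0) = 33.77 + 23.79 + 23.32 = 80.88

Value at T = 80.88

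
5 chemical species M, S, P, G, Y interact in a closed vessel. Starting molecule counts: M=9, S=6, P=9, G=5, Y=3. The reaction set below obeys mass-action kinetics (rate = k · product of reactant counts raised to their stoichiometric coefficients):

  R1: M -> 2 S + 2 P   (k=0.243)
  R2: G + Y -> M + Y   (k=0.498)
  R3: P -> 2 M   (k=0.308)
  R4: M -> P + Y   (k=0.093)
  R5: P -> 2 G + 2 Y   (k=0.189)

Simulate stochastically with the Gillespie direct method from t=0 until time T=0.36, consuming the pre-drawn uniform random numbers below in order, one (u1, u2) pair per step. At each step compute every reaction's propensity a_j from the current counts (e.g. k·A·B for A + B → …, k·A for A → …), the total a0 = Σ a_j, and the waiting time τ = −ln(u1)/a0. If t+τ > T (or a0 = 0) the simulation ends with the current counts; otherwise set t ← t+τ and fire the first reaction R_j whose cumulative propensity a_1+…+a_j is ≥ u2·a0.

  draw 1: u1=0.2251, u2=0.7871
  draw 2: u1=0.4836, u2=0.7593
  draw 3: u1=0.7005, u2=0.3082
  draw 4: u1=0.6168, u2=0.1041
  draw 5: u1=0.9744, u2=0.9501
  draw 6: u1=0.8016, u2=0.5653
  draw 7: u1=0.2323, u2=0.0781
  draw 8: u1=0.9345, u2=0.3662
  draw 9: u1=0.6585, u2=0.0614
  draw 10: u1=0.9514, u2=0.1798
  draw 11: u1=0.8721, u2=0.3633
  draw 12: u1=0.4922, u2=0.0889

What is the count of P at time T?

t=0.000: M=9 S=6 P=9 G=5 Y=3
Draw 1: a1=2.187, a2=7.470, a3=2.772, a4=0.837, a5=1.701, a0=14.967; τ=−ln(0.2251)/14.967=0.100 → t=0.100; u2·a0=0.7871·14.967=11.781; a1+a2=9.657 < 11.781 ≤ a1+…+a3=12.429 → R3 fires; M=11 S=6 P=8 G=5 Y=3
Draw 2: a1=2.673, a2=7.470, a3=2.464, a4=1.023, a5=1.512, a0=15.142; τ=−ln(0.4836)/15.142=0.048 → t=0.148; u2·a0=0.7593·15.142=11.497; a1+a2=10.143 < 11.497 ≤ a1+…+a3=12.607 → R3 fires; M=13 S=6 P=7 G=5 Y=3
Draw 3: a1=3.159, a2=7.470, a3=2.156, a4=1.209, a5=1.323, a0=15.317; τ=−ln(0.7005)/15.317=0.023 → t=0.171; u2·a0=0.3082·15.317=4.721; a1=3.159 < 4.721 ≤ a1+a2=10.629 → R2 fires; M=14 S=6 P=7 G=4 Y=3
Draw 4: a1=3.402, a2=5.976, a3=2.156, a4=1.302, a5=1.323, a0=14.159; τ=−ln(0.6168)/14.159=0.034 → t=0.205; u2·a0=0.1041·14.159=1.474 ≤ a1=3.402 → R1 fires; M=13 S=8 P=9 G=4 Y=3
Draw 5: a1=3.159, a2=5.976, a3=2.772, a4=1.209, a5=1.701, a0=14.817; τ=−ln(0.9744)/14.817=0.002 → t=0.207; u2·a0=0.9501·14.817=14.078; a1+…+a4=13.116 < 14.078 ≤ a1+…+a5=14.817 → R5 fires; M=13 S=8 P=8 G=6 Y=5
Draw 6: a1=3.159, a2=14.940, a3=2.464, a4=1.209, a5=1.512, a0=23.284; τ=−ln(0.8016)/23.284=0.009 → t=0.216; u2·a0=0.5653·23.284=13.162; a1=3.159 < 13.162 ≤ a1+a2=18.099 → R2 fires; M=14 S=8 P=8 G=5 Y=5
Draw 7: a1=3.402, a2=12.450, a3=2.464, a4=1.302, a5=1.512, a0=21.130; τ=−ln(0.2323)/21.130=0.069 → t=0.285; u2·a0=0.0781·21.130=1.650 ≤ a1=3.402 → R1 fires; M=13 S=10 P=10 G=5 Y=5
Draw 8: a1=3.159, a2=12.450, a3=3.080, a4=1.209, a5=1.890, a0=21.788; τ=−ln(0.9345)/21.788=0.003 → t=0.288; u2·a0=0.3662·21.788=7.979; a1=3.159 < 7.979 ≤ a1+a2=15.609 → R2 fires; M=14 S=10 P=10 G=4 Y=5
Draw 9: a1=3.402, a2=9.960, a3=3.080, a4=1.302, a5=1.890, a0=19.634; τ=−ln(0.6585)/19.634=0.021 → t=0.310; u2·a0=0.0614·19.634=1.206 ≤ a1=3.402 → R1 fires; M=13 S=12 P=12 G=4 Y=5
Draw 10: a1=3.159, a2=9.960, a3=3.696, a4=1.209, a5=2.268, a0=20.292; τ=−ln(0.9514)/20.292=0.002 → t=0.312; u2·a0=0.1798·20.292=3.649; a1=3.159 < 3.649 ≤ a1+a2=13.119 → R2 fires; M=14 S=12 P=12 G=3 Y=5
Draw 11: a1=3.402, a2=7.470, a3=3.696, a4=1.302, a5=2.268, a0=18.138; τ=−ln(0.8721)/18.138=0.008 → t=0.320; u2·a0=0.3633·18.138=6.590; a1=3.402 < 6.590 ≤ a1+a2=10.872 → R2 fires; M=15 S=12 P=12 G=2 Y=5
Draw 12: a1=3.645, a2=4.980, a3=3.696, a4=1.395, a5=2.268, a0=15.984; τ=−ln(0.4922)/15.984=0.044 → t=0.364 > T=0.36: stop.
Read off P at T=0.36: 12

P at T = 12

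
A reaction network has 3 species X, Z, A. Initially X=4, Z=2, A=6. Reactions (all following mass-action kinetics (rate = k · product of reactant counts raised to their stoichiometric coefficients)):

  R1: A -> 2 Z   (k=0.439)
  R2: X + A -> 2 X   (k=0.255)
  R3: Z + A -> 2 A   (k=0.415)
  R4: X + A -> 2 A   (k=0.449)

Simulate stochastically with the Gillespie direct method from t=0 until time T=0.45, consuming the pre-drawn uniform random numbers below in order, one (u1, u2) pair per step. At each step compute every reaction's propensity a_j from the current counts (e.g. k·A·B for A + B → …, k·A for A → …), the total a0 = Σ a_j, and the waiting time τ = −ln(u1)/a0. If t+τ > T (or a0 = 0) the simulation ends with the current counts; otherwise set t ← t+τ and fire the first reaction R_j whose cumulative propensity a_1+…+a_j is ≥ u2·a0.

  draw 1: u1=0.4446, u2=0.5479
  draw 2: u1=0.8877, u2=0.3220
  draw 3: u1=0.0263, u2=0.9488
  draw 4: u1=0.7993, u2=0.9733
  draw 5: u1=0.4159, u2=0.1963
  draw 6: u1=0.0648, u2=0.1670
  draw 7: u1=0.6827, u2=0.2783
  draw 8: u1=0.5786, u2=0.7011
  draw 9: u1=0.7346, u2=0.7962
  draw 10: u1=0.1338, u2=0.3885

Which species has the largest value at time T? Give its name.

Dominant species at T: A

t=0.000: X=4 Z=2 A=6
Draw 1: a1=2.634, a2=6.120, a3=4.980, a4=10.776, a0=24.510; τ=−ln(0.4446)/24.510=0.033 → t=0.033; u2·a0=0.5479·24.510=13.429; a1+a2=8.754 < 13.429 ≤ a1+…+a3=13.734 → R3 fires; X=4 Z=1 A=7
Draw 2: a1=3.073, a2=7.140, a3=2.905, a4=12.572, a0=25.690; τ=−ln(0.8877)/25.690=0.005 → t=0.038; u2·a0=0.3220·25.690=8.272; a1=3.073 < 8.272 ≤ a1+a2=10.213 → R2 fires; X=5 Z=1 A=6
Draw 3: a1=2.634, a2=7.650, a3=2.490, a4=13.470, a0=26.244; τ=−ln(0.0263)/26.244=0.139 → t=0.176; u2·a0=0.9488·26.244=24.900; a1+…+a3=12.774 < 24.900 ≤ a1+…+a4=26.244 → R4 fires; X=4 Z=1 A=7
Draw 4: a1=3.073, a2=7.140, a3=2.905, a4=12.572, a0=25.690; τ=−ln(0.7993)/25.690=0.009 → t=0.185; u2·a0=0.9733·25.690=25.004; a1+…+a3=13.118 < 25.004 ≤ a1+…+a4=25.690 → R4 fires; X=3 Z=1 A=8
Draw 5: a1=3.512, a2=6.120, a3=3.320, a4=10.776, a0=23.728; τ=−ln(0.4159)/23.728=0.037 → t=0.222; u2·a0=0.1963·23.728=4.658; a1=3.512 < 4.658 ≤ a1+a2=9.632 → R2 fires; X=4 Z=1 A=7
Draw 6: a1=3.073, a2=7.140, a3=2.905, a4=12.572, a0=25.690; τ=−ln(0.0648)/25.690=0.107 → t=0.329; u2·a0=0.1670·25.690=4.290; a1=3.073 < 4.290 ≤ a1+a2=10.213 → R2 fires; X=5 Z=1 A=6
Draw 7: a1=2.634, a2=7.650, a3=2.490, a4=13.470, a0=26.244; τ=−ln(0.6827)/26.244=0.015 → t=0.343; u2·a0=0.2783·26.244=7.304; a1=2.634 < 7.304 ≤ a1+a2=10.284 → R2 fires; X=6 Z=1 A=5
Draw 8: a1=2.195, a2=7.650, a3=2.075, a4=13.470, a0=25.390; τ=−ln(0.5786)/25.390=0.022 → t=0.365; u2·a0=0.7011·25.390=17.801; a1+…+a3=11.920 < 17.801 ≤ a1+…+a4=25.390 → R4 fires; X=5 Z=1 A=6
Draw 9: a1=2.634, a2=7.650, a3=2.490, a4=13.470, a0=26.244; τ=−ln(0.7346)/26.244=0.012 → t=0.376; u2·a0=0.7962·26.244=20.895; a1+…+a3=12.774 < 20.895 ≤ a1+…+a4=26.244 → R4 fires; X=4 Z=1 A=7
Draw 10: a1=3.073, a2=7.140, a3=2.905, a4=12.572, a0=25.690; τ=−ln(0.1338)/25.690=0.078 → t=0.455 > T=0.45: stop.
At T=0.45: X=4 Z=1 A=7; the largest is A.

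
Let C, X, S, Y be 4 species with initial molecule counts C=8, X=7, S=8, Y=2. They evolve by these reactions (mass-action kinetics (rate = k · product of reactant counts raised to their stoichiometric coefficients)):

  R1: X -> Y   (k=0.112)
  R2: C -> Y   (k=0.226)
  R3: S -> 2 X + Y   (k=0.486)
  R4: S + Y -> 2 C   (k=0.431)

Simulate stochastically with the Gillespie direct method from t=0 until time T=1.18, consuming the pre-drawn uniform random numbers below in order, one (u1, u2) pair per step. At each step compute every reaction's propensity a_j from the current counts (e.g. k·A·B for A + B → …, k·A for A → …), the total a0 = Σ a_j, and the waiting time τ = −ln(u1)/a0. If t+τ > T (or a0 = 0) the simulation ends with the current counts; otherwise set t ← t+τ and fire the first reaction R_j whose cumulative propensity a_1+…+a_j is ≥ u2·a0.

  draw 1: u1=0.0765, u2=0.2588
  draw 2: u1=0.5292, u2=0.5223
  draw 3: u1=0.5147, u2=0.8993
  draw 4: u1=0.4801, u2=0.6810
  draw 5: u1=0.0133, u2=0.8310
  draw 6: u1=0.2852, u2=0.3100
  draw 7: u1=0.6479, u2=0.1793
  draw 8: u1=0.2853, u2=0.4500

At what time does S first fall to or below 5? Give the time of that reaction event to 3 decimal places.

Threshold first reached at t = 0.292

t=0.000: C=8 X=7 S=8 Y=2
Draw 1: a1=0.784, a2=1.808, a3=3.888, a4=6.896, a0=13.376; τ=−ln(0.0765)/13.376=0.192 → t=0.192; u2·a0=0.2588·13.376=3.462; a1+a2=2.592 < 3.462 ≤ a1+…+a3=6.480 → R3 fires; C=8 X=9 S=7 Y=3
Draw 2: a1=1.008, a2=1.808, a3=3.402, a4=9.051, a0=15.269; τ=−ln(0.5292)/15.269=0.042 → t=0.234; u2·a0=0.5223·15.269=7.975; a1+…+a3=6.218 < 7.975 ≤ a1+…+a4=15.269 → R4 fires; C=10 X=9 S=6 Y=2
Draw 3: a1=1.008, a2=2.260, a3=2.916, a4=5.172, a0=11.356; τ=−ln(0.5147)/11.356=0.058 → t=0.292; u2·a0=0.8993·11.356=10.212; a1+…+a3=6.184 < 10.212 ≤ a1+…+a4=11.356 → R4 fires; C=12 X=9 S=5 Y=1
Draw 4: a1=1.008, a2=2.712, a3=2.430, a4=2.155, a0=8.305; τ=−ln(0.4801)/8.305=0.088 → t=0.381; u2·a0=0.6810·8.305=5.656; a1+a2=3.720 < 5.656 ≤ a1+…+a3=6.150 → R3 fires; C=12 X=11 S=4 Y=2
Draw 5: a1=1.232, a2=2.712, a3=1.944, a4=3.448, a0=9.336; τ=−ln(0.0133)/9.336=0.463 → t=0.843; u2·a0=0.8310·9.336=7.758; a1+…+a3=5.888 < 7.758 ≤ a1+…+a4=9.336 → R4 fires; C=14 X=11 S=3 Y=1
Draw 6: a1=1.232, a2=3.164, a3=1.458, a4=1.293, a0=7.147; τ=−ln(0.2852)/7.147=0.176 → t=1.019; u2·a0=0.3100·7.147=2.216; a1=1.232 < 2.216 ≤ a1+a2=4.396 → R2 fires; C=13 X=11 S=3 Y=2
Draw 7: a1=1.232, a2=2.938, a3=1.458, a4=2.586, a0=8.214; τ=−ln(0.6479)/8.214=0.053 → t=1.072; u2·a0=0.1793·8.214=1.473; a1=1.232 < 1.473 ≤ a1+a2=4.170 → R2 fires; C=12 X=11 S=3 Y=3
Draw 8: a1=1.232, a2=2.712, a3=1.458, a4=3.879, a0=9.281; τ=−ln(0.2853)/9.281=0.135 → t=1.207 > T=1.18: stop.
S first becomes ≤ 5 when it reaches 5 at the event at t=0.292.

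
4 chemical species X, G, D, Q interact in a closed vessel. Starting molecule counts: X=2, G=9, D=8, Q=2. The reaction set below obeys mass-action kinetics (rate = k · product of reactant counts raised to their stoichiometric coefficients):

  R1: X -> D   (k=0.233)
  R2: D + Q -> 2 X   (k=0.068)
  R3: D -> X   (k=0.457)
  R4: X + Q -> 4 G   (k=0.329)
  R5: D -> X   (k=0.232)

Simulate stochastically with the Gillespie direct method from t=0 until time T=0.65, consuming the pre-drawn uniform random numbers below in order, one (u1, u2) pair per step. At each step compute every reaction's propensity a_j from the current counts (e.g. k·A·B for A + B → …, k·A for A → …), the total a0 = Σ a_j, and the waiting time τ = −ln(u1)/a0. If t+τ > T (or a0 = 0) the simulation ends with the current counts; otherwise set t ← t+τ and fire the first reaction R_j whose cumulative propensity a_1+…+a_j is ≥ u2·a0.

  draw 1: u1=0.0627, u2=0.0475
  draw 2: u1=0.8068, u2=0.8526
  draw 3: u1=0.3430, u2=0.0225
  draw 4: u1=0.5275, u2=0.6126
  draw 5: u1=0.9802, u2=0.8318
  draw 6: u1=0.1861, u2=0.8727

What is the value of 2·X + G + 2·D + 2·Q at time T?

Check how each reaction changes W = 2·X + G + 2·D + 2·Q (weight of products minus weight of reactants):
R1: X -> D: (2·1) − (2·1) = 2 − 2 = 0
R2: D + Q -> 2 X: (2·2) − (2·1 + 2·1) = 4 − 4 = 0
R3: D -> X: (2·1) − (2·1) = 2 − 2 = 0
R4: X + Q -> 4 G: (1·4) − (2·1 + 2·1) = 4 − 4 = 0
R5: D -> X: (2·1) − (2·1) = 2 − 2 = 0
Every reaction leaves W unchanged, so W is conserved and no simulation is needed: W(T) = W(0) = 2·2 + 9 + 2·8 + 2·2 = 33

Value at T = 33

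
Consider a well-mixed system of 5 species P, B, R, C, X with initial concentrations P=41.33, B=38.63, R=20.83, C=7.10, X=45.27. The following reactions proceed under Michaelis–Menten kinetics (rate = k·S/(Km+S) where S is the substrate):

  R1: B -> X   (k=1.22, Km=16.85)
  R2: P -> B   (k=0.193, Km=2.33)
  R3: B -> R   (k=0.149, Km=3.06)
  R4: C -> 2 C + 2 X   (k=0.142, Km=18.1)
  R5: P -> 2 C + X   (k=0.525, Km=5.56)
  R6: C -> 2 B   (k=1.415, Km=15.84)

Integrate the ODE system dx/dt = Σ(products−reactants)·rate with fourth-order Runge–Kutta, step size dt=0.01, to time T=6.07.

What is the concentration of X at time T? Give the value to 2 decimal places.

RK4 with dt=0.01: 607 steps to T=6.07. Trajectory (selected grid times):
t=0.00: P=41.33 B=38.63 R=20.83 C=7.10 X=45.27
t=0.67: P=40.90 B=38.69 R=20.92 C=7.45 X=46.20
t=1.35: P=40.46 B=38.76 R=21.02 C=7.79 X=47.15
t=2.02: P=40.03 B=38.86 R=21.11 C=8.12 X=48.09
t=2.70: P=39.59 B=38.97 R=21.20 C=8.45 X=49.04
t=3.37: P=39.16 B=39.10 R=21.30 C=8.76 X=49.98
t=4.05: P=38.72 B=39.24 R=21.39 C=9.07 X=50.94
t=4.72: P=38.30 B=39.39 R=21.48 C=9.37 X=51.88
t=5.40: P=37.86 B=39.56 R=21.58 C=9.67 X=52.84
t=6.07: P=37.43 B=39.75 R=21.67 C=9.95 X=53.79
Read off X at T=6.07: 53.79

X at T = 53.79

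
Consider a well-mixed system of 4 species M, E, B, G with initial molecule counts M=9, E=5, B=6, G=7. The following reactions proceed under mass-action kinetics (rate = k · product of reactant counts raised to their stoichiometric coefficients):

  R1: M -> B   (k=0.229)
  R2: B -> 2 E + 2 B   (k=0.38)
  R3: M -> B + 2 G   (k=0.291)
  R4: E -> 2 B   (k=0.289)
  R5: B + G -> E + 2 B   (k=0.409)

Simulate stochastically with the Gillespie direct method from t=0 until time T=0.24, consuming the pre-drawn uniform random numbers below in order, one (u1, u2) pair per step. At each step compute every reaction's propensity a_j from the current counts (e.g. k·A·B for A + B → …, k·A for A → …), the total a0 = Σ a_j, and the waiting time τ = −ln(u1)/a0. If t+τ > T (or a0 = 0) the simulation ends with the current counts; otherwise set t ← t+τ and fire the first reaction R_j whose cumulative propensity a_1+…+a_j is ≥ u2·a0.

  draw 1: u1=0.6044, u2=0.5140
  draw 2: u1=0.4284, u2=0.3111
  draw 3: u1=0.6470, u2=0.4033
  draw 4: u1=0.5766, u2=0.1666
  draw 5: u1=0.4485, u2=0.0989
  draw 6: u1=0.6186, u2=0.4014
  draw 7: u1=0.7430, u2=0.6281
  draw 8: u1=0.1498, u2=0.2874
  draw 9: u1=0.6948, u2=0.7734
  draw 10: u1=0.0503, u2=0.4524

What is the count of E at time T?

t=0.000: M=9 E=5 B=6 G=7
Draw 1: a1=2.061, a2=2.280, a3=2.619, a4=1.445, a5=17.178, a0=25.583; τ=−ln(0.6044)/25.583=0.020 → t=0.020; u2·a0=0.5140·25.583=13.150; a1+…+a4=8.405 < 13.150 ≤ a1+…+a5=25.583 → R5 fires; M=9 E=6 B=7 G=6
Draw 2: a1=2.061, a2=2.660, a3=2.619, a4=1.734, a5=17.178, a0=26.252; τ=−ln(0.4284)/26.252=0.032 → t=0.052; u2·a0=0.3111·26.252=8.167; a1+…+a3=7.340 < 8.167 ≤ a1+…+a4=9.074 → R4 fires; M=9 E=5 B=9 G=6
Draw 3: a1=2.061, a2=3.420, a3=2.619, a4=1.445, a5=22.086, a0=31.631; τ=−ln(0.6470)/31.631=0.014 → t=0.066; u2·a0=0.4033·31.631=12.757; a1+…+a4=9.545 < 12.757 ≤ a1+…+a5=31.631 → R5 fires; M=9 E=6 B=10 G=5
Draw 4: a1=2.061, a2=3.800, a3=2.619, a4=1.734, a5=20.450, a0=30.664; τ=−ln(0.5766)/30.664=0.018 → t=0.084; u2·a0=0.1666·30.664=5.109; a1=2.061 < 5.109 ≤ a1+a2=5.861 → R2 fires; M=9 E=8 B=11 G=5
Draw 5: a1=2.061, a2=4.180, a3=2.619, a4=2.312, a5=22.495, a0=33.667; τ=−ln(0.4485)/33.667=0.024 → t=0.108; u2·a0=0.0989·33.667=3.330; a1=2.061 < 3.330 ≤ a1+a2=6.241 → R2 fires; M=9 E=10 B=12 G=5
Draw 6: a1=2.061, a2=4.560, a3=2.619, a4=2.890, a5=24.540, a0=36.670; τ=−ln(0.6186)/36.670=0.013 → t=0.121; u2·a0=0.4014·36.670=14.719; a1+…+a4=12.130 < 14.719 ≤ a1+…+a5=36.670 → R5 fires; M=9 E=11 B=13 G=4
Draw 7: a1=2.061, a2=4.940, a3=2.619, a4=3.179, a5=21.268, a0=34.067; τ=−ln(0.7430)/34.067=0.009 → t=0.129; u2·a0=0.6281·34.067=21.397; a1+…+a4=12.799 < 21.397 ≤ a1+…+a5=34.067 → R5 fires; M=9 E=12 B=14 G=3
Draw 8: a1=2.061, a2=5.320, a3=2.619, a4=3.468, a5=17.178, a0=30.646; τ=−ln(0.1498)/30.646=0.062 → t=0.191; u2·a0=0.2874·30.646=8.808; a1+a2=7.381 < 8.808 ≤ a1+…+a3=10.000 → R3 fires; M=8 E=12 B=15 G=5
Draw 9: a1=1.832, a2=5.700, a3=2.328, a4=3.468, a5=30.675, a0=44.003; τ=−ln(0.6948)/44.003=0.008 → t=0.200; u2·a0=0.7734·44.003=34.032; a1+…+a4=13.328 < 34.032 ≤ a1+…+a5=44.003 → R5 fires; M=8 E=13 B=16 G=4
Draw 10: a1=1.832, a2=6.080, a3=2.328, a4=3.757, a5=26.176, a0=40.173; τ=−ln(0.0503)/40.173=0.074 → t=0.274 > T=0.24: stop.
Read off E at T=0.24: 13

E at T = 13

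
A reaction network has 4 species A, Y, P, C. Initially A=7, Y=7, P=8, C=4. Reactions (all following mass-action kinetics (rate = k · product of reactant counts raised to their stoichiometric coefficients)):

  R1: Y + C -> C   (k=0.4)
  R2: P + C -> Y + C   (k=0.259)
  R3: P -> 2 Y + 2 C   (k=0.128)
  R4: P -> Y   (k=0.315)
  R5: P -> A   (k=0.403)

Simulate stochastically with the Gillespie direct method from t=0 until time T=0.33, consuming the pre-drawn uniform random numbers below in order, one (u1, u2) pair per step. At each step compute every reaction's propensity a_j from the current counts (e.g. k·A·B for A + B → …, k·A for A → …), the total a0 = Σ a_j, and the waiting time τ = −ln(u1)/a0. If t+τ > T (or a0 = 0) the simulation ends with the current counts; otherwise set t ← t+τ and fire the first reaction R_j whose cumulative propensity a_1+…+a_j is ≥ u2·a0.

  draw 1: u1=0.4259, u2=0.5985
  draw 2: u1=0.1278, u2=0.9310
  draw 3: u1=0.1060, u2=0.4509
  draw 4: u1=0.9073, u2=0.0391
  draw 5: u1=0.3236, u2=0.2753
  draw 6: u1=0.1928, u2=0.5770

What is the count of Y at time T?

t=0.000: A=7 Y=7 P=8 C=4
Draw 1: a1=11.200, a2=8.288, a3=1.024, a4=2.520, a5=3.224, a0=26.256; τ=−ln(0.4259)/26.256=0.033 → t=0.033; u2·a0=0.5985·26.256=15.714; a1=11.200 < 15.714 ≤ a1+a2=19.488 → R2 fires; A=7 Y=8 P=7 C=4
Draw 2: a1=12.800, a2=7.252, a3=0.896, a4=2.205, a5=2.821, a0=25.974; τ=−ln(0.1278)/25.974=0.079 → t=0.112; u2·a0=0.9310·25.974=24.182; a1+…+a4=23.153 < 24.182 ≤ a1+…+a5=25.974 → R5 fires; A=8 Y=8 P=6 C=4
Draw 3: a1=12.800, a2=6.216, a3=0.768, a4=1.890, a5=2.418, a0=24.092; τ=−ln(0.1060)/24.092=0.093 → t=0.205; u2·a0=0.4509·24.092=10.863 ≤ a1=12.800 → R1 fires; A=8 Y=7 P=6 C=4
Draw 4: a1=11.200, a2=6.216, a3=0.768, a4=1.890, a5=2.418, a0=22.492; τ=−ln(0.9073)/22.492=0.004 → t=0.209; u2·a0=0.0391·22.492=0.879 ≤ a1=11.200 → R1 fires; A=8 Y=6 P=6 C=4
Draw 5: a1=9.600, a2=6.216, a3=0.768, a4=1.890, a5=2.418, a0=20.892; τ=−ln(0.3236)/20.892=0.054 → t=0.263; u2·a0=0.2753·20.892=5.752 ≤ a1=9.600 → R1 fires; A=8 Y=5 P=6 C=4
Draw 6: a1=8.000, a2=6.216, a3=0.768, a4=1.890, a5=2.418, a0=19.292; τ=−ln(0.1928)/19.292=0.085 → t=0.349 > T=0.33: stop.
Read off Y at T=0.33: 5

Y at T = 5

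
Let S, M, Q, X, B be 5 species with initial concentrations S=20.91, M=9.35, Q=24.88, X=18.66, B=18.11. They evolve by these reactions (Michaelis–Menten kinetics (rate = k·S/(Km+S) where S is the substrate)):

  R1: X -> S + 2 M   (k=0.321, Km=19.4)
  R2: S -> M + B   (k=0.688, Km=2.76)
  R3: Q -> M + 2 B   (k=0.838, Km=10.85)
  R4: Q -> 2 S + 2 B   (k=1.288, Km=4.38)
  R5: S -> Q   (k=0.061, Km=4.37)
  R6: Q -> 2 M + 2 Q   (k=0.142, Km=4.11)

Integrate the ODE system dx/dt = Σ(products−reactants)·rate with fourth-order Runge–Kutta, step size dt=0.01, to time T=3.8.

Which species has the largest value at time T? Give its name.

RK4 with dt=0.01: 380 steps to T=3.8. Trajectory (selected grid times):
t=0.00: S=20.91 M=9.35 Q=24.88 X=18.66 B=18.11
t=0.42: S=21.62 M=10.08 Q=24.25 X=18.59 B=19.77
t=0.84: S=22.32 M=10.82 Q=23.62 X=18.53 B=21.43
t=1.27: S=23.03 M=11.56 Q=22.98 X=18.46 B=23.12
t=1.69: S=23.73 M=12.29 Q=22.36 X=18.39 B=24.76
t=2.11: S=24.41 M=13.02 Q=21.75 X=18.33 B=26.39
t=2.53: S=25.10 M=13.75 Q=21.14 X=18.26 B=28.02
t=2.96: S=25.79 M=14.48 Q=20.52 X=18.20 B=29.67
t=3.38: S=26.46 M=15.20 Q=19.91 X=18.13 B=31.28
t=3.80: S=27.12 M=15.92 Q=19.32 X=18.07 B=32.88
At T=3.8: S=27.12 M=15.92 Q=19.32 X=18.07 B=32.88; the largest is B.

Dominant species at T: B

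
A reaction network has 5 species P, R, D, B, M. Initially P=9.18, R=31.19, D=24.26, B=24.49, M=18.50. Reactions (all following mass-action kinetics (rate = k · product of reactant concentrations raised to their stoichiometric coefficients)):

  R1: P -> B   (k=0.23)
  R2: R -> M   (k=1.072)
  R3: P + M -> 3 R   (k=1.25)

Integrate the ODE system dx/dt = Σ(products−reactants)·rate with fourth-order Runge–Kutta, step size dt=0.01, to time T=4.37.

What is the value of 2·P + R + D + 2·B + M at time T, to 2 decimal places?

Value at T = 141.29

Check how each reaction changes W = 2·P + R + D + 2·B + M (weight of products minus weight of reactants):
R1: P -> B: (2·1) − (2·1) = 2 − 2 = 0
R2: R -> M: (1·1) − (1·1) = 1 − 1 = 0
R3: P + M -> 3 R: (1·3) − (2·1 + 1·1) = 3 − 3 = 0
Every reaction leaves W unchanged, so W is conserved and no simulation is needed: W(T) = W(0) = 2·9.18 + 31.19 + 24.26 + 2·24.49 + 18.50 = 141.29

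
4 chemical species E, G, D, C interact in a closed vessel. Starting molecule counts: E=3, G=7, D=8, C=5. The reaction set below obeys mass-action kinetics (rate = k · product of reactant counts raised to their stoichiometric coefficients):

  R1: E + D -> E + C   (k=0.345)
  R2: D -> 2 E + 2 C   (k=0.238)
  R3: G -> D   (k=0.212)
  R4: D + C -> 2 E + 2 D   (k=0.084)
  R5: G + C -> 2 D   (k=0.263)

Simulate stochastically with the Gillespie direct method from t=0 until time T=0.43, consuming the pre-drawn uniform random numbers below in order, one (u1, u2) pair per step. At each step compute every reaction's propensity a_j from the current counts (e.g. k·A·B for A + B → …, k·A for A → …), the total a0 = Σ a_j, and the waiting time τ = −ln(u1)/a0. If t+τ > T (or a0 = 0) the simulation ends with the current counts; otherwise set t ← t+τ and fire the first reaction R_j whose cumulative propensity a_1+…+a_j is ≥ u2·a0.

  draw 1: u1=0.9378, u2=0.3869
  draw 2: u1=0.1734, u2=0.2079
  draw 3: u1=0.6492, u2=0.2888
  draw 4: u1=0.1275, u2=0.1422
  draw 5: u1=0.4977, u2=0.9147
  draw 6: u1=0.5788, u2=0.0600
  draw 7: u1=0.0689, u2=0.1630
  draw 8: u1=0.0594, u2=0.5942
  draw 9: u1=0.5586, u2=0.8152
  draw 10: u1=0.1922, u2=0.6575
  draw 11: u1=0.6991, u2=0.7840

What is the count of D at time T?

t=0.000: E=3 G=7 D=8 C=5
Draw 1: a1=8.280, a2=1.904, a3=1.484, a4=3.360, a5=9.205, a0=24.233; τ=−ln(0.9378)/24.233=0.003 → t=0.003; u2·a0=0.3869·24.233=9.376; a1=8.280 < 9.376 ≤ a1+a2=10.184 → R2 fires; E=5 G=7 D=7 C=7
Draw 2: a1=12.075, a2=1.666, a3=1.484, a4=4.116, a5=12.887, a0=32.228; τ=−ln(0.1734)/32.228=0.054 → t=0.057; u2·a0=0.2079·32.228=6.700 ≤ a1=12.075 → R1 fires; E=5 G=7 D=6 C=8
Draw 3: a1=10.350, a2=1.428, a3=1.484, a4=4.032, a5=14.728, a0=32.022; τ=−ln(0.6492)/32.022=0.013 → t=0.071; u2·a0=0.2888·32.022=9.248 ≤ a1=10.350 → R1 fires; E=5 G=7 D=5 C=9
Draw 4: a1=8.625, a2=1.190, a3=1.484, a4=3.780, a5=16.569, a0=31.648; τ=−ln(0.1275)/31.648=0.065 → t=0.136; u2·a0=0.1422·31.648=4.500 ≤ a1=8.625 → R1 fires; E=5 G=7 D=4 C=10
Draw 5: a1=6.900, a2=0.952, a3=1.484, a4=3.360, a5=18.410, a0=31.106; τ=−ln(0.4977)/31.106=0.022 → t=0.158; u2·a0=0.9147·31.106=28.453; a1+…+a4=12.696 < 28.453 ≤ a1+…+a5=31.106 → R5 fires; E=5 G=6 D=6 C=9
Draw 6: a1=10.350, a2=1.428, a3=1.272, a4=4.536, a5=14.202, a0=31.788; τ=−ln(0.5788)/31.788=0.017 → t=0.175; u2·a0=0.0600·31.788=1.907 ≤ a1=10.350 → R1 fires; E=5 G=6 D=5 C=10
Draw 7: a1=8.625, a2=1.190, a3=1.272, a4=4.200, a5=15.780, a0=31.067; τ=−ln(0.0689)/31.067=0.086 → t=0.261; u2·a0=0.1630·31.067=5.064 ≤ a1=8.625 → R1 fires; E=5 G=6 D=4 C=11
Draw 8: a1=6.900, a2=0.952, a3=1.272, a4=3.696, a5=17.358, a0=30.178; τ=−ln(0.0594)/30.178=0.094 → t=0.355; u2·a0=0.5942·30.178=17.932; a1+…+a4=12.820 < 17.932 ≤ a1+…+a5=30.178 → R5 fires; E=5 G=5 D=6 C=10
Draw 9: a1=10.350, a2=1.428, a3=1.060, a4=5.040, a5=13.150, a0=31.028; τ=−ln(0.5586)/31.028=0.019 → t=0.374; u2·a0=0.8152·31.028=25.294; a1+…+a4=17.878 < 25.294 ≤ a1+…+a5=31.028 → R5 fires; E=5 G=4 D=8 C=9
Draw 10: a1=13.800, a2=1.904, a3=0.848, a4=6.048, a5=9.468, a0=32.068; τ=−ln(0.1922)/32.068=0.051 → t=0.425; u2·a0=0.6575·32.068=21.085; a1+…+a3=16.552 < 21.085 ≤ a1+…+a4=22.600 → R4 fires; E=7 G=4 D=9 C=8
Draw 11: a1=21.735, a2=2.142, a3=0.848, a4=6.048, a5=8.416, a0=39.189; τ=−ln(0.6991)/39.189=0.009 → t=0.434 > T=0.43: stop.
Read off D at T=0.43: 9

D at T = 9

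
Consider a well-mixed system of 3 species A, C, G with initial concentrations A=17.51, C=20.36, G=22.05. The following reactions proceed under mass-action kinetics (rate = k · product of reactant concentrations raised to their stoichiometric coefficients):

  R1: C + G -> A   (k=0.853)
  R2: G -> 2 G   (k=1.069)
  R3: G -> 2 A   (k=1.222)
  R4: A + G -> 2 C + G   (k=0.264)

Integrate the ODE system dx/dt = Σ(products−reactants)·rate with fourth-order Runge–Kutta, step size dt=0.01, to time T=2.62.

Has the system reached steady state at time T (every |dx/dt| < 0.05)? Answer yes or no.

RK4 with dt=0.01: 262 steps to T=2.62. Trajectory (selected grid times):
t=0.00: A=17.51 C=20.36 G=22.05
t=0.29: A=32.93 C=17.96 G=0.26
t=0.58: A=33.08 C=18.00 G=0.00
t=0.87: A=33.08 C=18.00 G=0.00
t=1.16: A=33.08 C=18.00 G=0.00
t=1.46: A=33.08 C=18.00 G=0.00
t=1.75: A=33.08 C=18.00 G=0.00
t=2.04: A=33.08 C=18.00 G=0.00
t=2.33: A=33.08 C=18.00 G=0.00
t=2.62: A=33.08 C=18.00 G=0.00
Rates at T: R1=0.0000, R2=0.0000, R3=0.0000, R4=0.0000
dx/dt at T (Σ net stoichiometry × rate): A=+0.0000, C=+0.0000, G=-0.0000
Largest |dx/dt| is |-0.0000| (G) < 0.05 → steady.

Steady state at T: yes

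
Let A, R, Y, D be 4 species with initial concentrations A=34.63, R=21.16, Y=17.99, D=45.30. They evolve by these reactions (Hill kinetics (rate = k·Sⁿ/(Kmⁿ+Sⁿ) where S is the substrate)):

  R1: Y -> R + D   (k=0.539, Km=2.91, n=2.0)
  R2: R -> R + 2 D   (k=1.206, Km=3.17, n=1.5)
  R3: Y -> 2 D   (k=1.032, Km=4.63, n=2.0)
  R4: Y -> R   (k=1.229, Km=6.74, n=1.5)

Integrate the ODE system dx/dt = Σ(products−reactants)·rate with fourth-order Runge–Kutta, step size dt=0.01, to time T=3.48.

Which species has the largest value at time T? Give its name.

Dominant species at T: D

RK4 with dt=0.01: 348 steps to T=3.48. Trajectory (selected grid times):
t=0.00: A=34.63 R=21.16 Y=17.99 D=45.30
t=0.39: A=34.63 R=21.75 Y=17.02 D=47.15
t=0.77: A=34.63 R=22.32 Y=16.09 D=48.94
t=1.16: A=34.63 R=22.90 Y=15.14 D=50.78
t=1.55: A=34.63 R=23.47 Y=14.21 D=52.61
t=1.93: A=34.63 R=24.01 Y=13.31 D=54.38
t=2.32: A=34.63 R=24.56 Y=12.41 D=56.19
t=2.71: A=34.63 R=25.09 Y=11.52 D=57.99
t=3.09: A=34.63 R=25.60 Y=10.68 D=59.73
t=3.48: A=34.63 R=26.11 Y=9.84 D=61.49
At T=3.48: A=34.63 R=26.11 Y=9.84 D=61.49; the largest is D.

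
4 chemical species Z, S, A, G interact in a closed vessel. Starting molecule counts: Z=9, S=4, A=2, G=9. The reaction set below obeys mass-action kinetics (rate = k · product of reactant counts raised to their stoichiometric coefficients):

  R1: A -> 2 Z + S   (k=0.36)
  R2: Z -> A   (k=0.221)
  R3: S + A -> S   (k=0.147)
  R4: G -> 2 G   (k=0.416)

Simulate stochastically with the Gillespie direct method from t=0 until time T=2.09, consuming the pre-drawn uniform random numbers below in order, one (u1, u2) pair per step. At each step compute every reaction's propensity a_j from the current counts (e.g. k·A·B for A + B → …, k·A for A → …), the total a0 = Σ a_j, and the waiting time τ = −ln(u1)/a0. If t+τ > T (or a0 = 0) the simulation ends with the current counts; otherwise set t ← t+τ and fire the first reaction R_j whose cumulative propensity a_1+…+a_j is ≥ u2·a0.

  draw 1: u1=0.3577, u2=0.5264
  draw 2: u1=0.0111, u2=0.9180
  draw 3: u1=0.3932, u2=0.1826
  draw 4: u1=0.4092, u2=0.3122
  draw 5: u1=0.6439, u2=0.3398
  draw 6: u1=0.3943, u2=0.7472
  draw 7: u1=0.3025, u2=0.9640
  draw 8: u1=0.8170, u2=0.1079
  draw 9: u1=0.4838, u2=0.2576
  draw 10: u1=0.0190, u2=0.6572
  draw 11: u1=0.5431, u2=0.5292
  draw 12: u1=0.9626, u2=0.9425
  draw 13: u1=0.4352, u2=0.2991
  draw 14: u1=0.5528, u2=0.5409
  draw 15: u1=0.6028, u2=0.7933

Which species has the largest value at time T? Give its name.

t=0.000: Z=9 S=4 A=2 G=9
Draw 1: a1=0.720, a2=1.989, a3=1.176, a4=3.744, a0=7.629; τ=−ln(0.3577)/7.629=0.135 → t=0.135; u2·a0=0.5264·7.629=4.016; a1+…+a3=3.885 < 4.016 ≤ a1+…+a4=7.629 → R4 fires; Z=9 S=4 A=2 G=10
Draw 2: a1=0.720, a2=1.989, a3=1.176, a4=4.160, a0=8.045; τ=−ln(0.0111)/8.045=0.559 → t=0.694; u2·a0=0.9180·8.045=7.385; a1+…+a3=3.885 < 7.385 ≤ a1+…+a4=8.045 → R4 fires; Z=9 S=4 A=2 G=11
Draw 3: a1=0.720, a2=1.989, a3=1.176, a4=4.576, a0=8.461; τ=−ln(0.3932)/8.461=0.110 → t=0.805; u2·a0=0.1826·8.461=1.545; a1=0.720 < 1.545 ≤ a1+a2=2.709 → R2 fires; Z=8 S=4 A=3 G=11
Draw 4: a1=1.080, a2=1.768, a3=1.764, a4=4.576, a0=9.188; τ=−ln(0.4092)/9.188=0.097 → t=0.902; u2·a0=0.3122·9.188=2.868; a1+a2=2.848 < 2.868 ≤ a1+…+a3=4.612 → R3 fires; Z=8 S=4 A=2 G=11
Draw 5: a1=0.720, a2=1.768, a3=1.176, a4=4.576, a0=8.240; τ=−ln(0.6439)/8.240=0.053 → t=0.955; u2·a0=0.3398·8.240=2.800; a1+a2=2.488 < 2.800 ≤ a1+…+a3=3.664 → R3 fires; Z=8 S=4 A=1 G=11
Draw 6: a1=0.360, a2=1.768, a3=0.588, a4=4.576, a0=7.292; τ=−ln(0.3943)/7.292=0.128 → t=1.083; u2·a0=0.7472·7.292=5.449; a1+…+a3=2.716 < 5.449 ≤ a1+…+a4=7.292 → R4 fires; Z=8 S=4 A=1 G=12
Draw 7: a1=0.360, a2=1.768, a3=0.588, a4=4.992, a0=7.708; τ=−ln(0.3025)/7.708=0.155 → t=1.238; u2·a0=0.9640·7.708=7.431; a1+…+a3=2.716 < 7.431 ≤ a1+…+a4=7.708 → R4 fires; Z=8 S=4 A=1 G=13
Draw 8: a1=0.360, a2=1.768, a3=0.588, a4=5.408, a0=8.124; τ=−ln(0.8170)/8.124=0.025 → t=1.263; u2·a0=0.1079·8.124=0.877; a1=0.360 < 0.877 ≤ a1+a2=2.128 → R2 fires; Z=7 S=4 A=2 G=13
Draw 9: a1=0.720, a2=1.547, a3=1.176, a4=5.408, a0=8.851; τ=−ln(0.4838)/8.851=0.082 → t=1.345; u2·a0=0.2576·8.851=2.280; a1+a2=2.267 < 2.280 ≤ a1+…+a3=3.443 → R3 fires; Z=7 S=4 A=1 G=13
Draw 10: a1=0.360, a2=1.547, a3=0.588, a4=5.408, a0=7.903; τ=−ln(0.0190)/7.903=0.501 → t=1.846; u2·a0=0.6572·7.903=5.194; a1+…+a3=2.495 < 5.194 ≤ a1+…+a4=7.903 → R4 fires; Z=7 S=4 A=1 G=14
Draw 11: a1=0.360, a2=1.547, a3=0.588, a4=5.824, a0=8.319; τ=−ln(0.5431)/8.319=0.073 → t=1.920; u2·a0=0.5292·8.319=4.402; a1+…+a3=2.495 < 4.402 ≤ a1+…+a4=8.319 → R4 fires; Z=7 S=4 A=1 G=15
Draw 12: a1=0.360, a2=1.547, a3=0.588, a4=6.240, a0=8.735; τ=−ln(0.9626)/8.735=0.004 → t=1.924; u2·a0=0.9425·8.735=8.233; a1+…+a3=2.495 < 8.233 ≤ a1+…+a4=8.735 → R4 fires; Z=7 S=4 A=1 G=16
Draw 13: a1=0.360, a2=1.547, a3=0.588, a4=6.656, a0=9.151; τ=−ln(0.4352)/9.151=0.091 → t=2.015; u2·a0=0.2991·9.151=2.737; a1+…+a3=2.495 < 2.737 ≤ a1+…+a4=9.151 → R4 fires; Z=7 S=4 A=1 G=17
Draw 14: a1=0.360, a2=1.547, a3=0.588, a4=7.072, a0=9.567; τ=−ln(0.5528)/9.567=0.062 → t=2.077; u2·a0=0.5409·9.567=5.175; a1+…+a3=2.495 < 5.175 ≤ a1+…+a4=9.567 → R4 fires; Z=7 S=4 A=1 G=18
Draw 15: a1=0.360, a2=1.547, a3=0.588, a4=7.488, a0=9.983; τ=−ln(0.6028)/9.983=0.051 → t=2.128 > T=2.09: stop.
At T=2.09: Z=7 S=4 A=1 G=18; the largest is G.

Dominant species at T: G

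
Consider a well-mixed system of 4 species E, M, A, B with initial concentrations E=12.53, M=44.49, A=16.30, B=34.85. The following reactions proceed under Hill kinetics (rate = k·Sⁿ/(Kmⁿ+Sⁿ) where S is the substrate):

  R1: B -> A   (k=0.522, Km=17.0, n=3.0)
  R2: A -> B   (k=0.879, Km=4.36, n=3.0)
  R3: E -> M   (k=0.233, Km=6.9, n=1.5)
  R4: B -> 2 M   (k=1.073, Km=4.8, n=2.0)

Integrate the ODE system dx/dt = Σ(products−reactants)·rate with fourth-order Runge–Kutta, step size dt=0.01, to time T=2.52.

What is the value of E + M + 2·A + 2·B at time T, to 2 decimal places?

Check how each reaction changes W = E + M + 2·A + 2·B (weight of products minus weight of reactants):
R1: B -> A: (2·1) − (2·1) = 2 − 2 = 0
R2: A -> B: (2·1) − (2·1) = 2 − 2 = 0
R3: E -> M: (1·1) − (1·1) = 1 − 1 = 0
R4: B -> 2 M: (1·2) − (2·1) = 2 − 2 = 0
Every reaction leaves W unchanged, so W is conserved and no simulation is needed: W(T) = W(0) = 12.53 + 44.49 + 2·16.30 + 2·34.85 = 159.32

Value at T = 159.32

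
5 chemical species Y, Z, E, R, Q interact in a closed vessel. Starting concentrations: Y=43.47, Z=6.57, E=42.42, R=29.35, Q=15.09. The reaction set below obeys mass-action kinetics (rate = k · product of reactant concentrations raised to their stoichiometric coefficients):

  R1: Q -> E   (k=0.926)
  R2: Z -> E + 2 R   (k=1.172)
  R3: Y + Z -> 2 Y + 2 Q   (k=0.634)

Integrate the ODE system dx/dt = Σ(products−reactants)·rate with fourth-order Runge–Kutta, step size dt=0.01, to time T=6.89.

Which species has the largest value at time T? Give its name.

RK4 with dt=0.01: 689 steps to T=6.89. Trajectory (selected grid times):
t=0.00: Y=43.47 Z=6.57 E=42.42 R=29.35 Q=15.09
t=0.77: Y=49.79 Z=0.00 E=56.62 R=29.85 Q=13.78
t=1.53: Y=49.79 Z=0.00 E=63.58 R=29.85 Q=6.82
t=2.30: Y=49.79 Z=0.00 E=67.06 R=29.85 Q=3.34
t=3.06: Y=49.79 Z=0.00 E=68.75 R=29.85 Q=1.65
t=3.83: Y=49.79 Z=0.00 E=69.59 R=29.85 Q=0.81
t=4.59: Y=49.79 Z=0.00 E=70.00 R=29.85 Q=0.40
t=5.36: Y=49.79 Z=0.00 E=70.20 R=29.85 Q=0.20
t=6.12: Y=49.79 Z=0.00 E=70.30 R=29.85 Q=0.10
t=6.89: Y=49.79 Z=0.00 E=70.35 R=29.85 Q=0.05
At T=6.89: Y=49.79 Z=0.00 E=70.35 R=29.85 Q=0.05; the largest is E.

Dominant species at T: E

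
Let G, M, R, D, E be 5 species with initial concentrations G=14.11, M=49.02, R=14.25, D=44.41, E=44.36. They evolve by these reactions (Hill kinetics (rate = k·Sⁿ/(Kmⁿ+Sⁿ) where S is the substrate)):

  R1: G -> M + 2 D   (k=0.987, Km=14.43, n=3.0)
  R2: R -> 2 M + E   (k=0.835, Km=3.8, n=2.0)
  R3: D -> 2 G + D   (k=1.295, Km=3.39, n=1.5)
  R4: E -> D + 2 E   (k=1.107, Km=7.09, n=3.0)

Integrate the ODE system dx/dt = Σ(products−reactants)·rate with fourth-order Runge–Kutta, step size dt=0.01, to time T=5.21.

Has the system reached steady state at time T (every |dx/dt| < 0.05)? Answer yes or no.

Steady state at T: no

RK4 with dt=0.01: 521 steps to T=5.21. Trajectory (selected grid times):
t=0.00: G=14.11 M=49.02 R=14.25 D=44.41 E=44.36
t=0.58: G=15.29 M=50.22 R=13.80 D=45.64 E=45.45
t=1.16: G=16.43 M=51.44 R=13.35 D=46.93 E=46.54
t=1.74: G=17.55 M=52.69 R=12.90 D=48.28 E=47.63
t=2.32: G=18.65 M=53.96 R=12.46 D=49.68 E=48.71
t=2.89: G=19.71 M=55.22 R=12.02 D=51.10 E=49.77
t=3.47: G=20.76 M=56.52 R=11.59 D=52.58 E=50.85
t=4.05: G=21.80 M=57.83 R=11.15 D=54.09 E=51.93
t=4.63: G=22.83 M=59.14 R=10.72 D=55.63 E=53.00
t=5.21: G=23.85 M=60.46 R=10.29 D=57.20 E=54.07
Rates at T: R1=0.8081, R2=0.7348, R3=1.2766, R4=1.1045
dx/dt at T (Σ net stoichiometry × rate): G=+1.7451, M=+2.2776, R=-0.7348, D=+2.7206, E=+1.8393
Largest |dx/dt| is |+2.7206| (D) ≥ 0.05 → not steady.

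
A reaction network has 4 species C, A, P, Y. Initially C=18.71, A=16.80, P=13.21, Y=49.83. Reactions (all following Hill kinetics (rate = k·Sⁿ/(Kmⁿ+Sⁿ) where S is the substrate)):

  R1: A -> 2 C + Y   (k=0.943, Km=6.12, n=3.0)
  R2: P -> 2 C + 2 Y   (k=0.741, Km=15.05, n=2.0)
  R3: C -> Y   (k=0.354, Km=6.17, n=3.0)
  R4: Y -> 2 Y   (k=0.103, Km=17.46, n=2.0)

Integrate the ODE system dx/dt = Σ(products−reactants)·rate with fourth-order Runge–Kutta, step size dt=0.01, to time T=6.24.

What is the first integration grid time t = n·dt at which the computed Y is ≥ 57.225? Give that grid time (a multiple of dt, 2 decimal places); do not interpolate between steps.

RK4 with dt=0.01: 624 steps to T=6.24. Trajectory (selected grid times):
t=0.00: C=18.71 A=16.80 P=13.21 Y=49.83
t=0.69: C=20.15 A=16.18 P=12.99 Y=51.19
t=1.39: C=21.60 A=15.56 P=12.77 Y=52.56
t=2.08: C=23.00 A=14.95 P=12.56 Y=53.90
t=2.77: C=24.39 A=14.34 P=12.35 Y=55.22
t=3.47: C=25.78 A=13.73 P=12.14 Y=56.56
t=3.82: C=26.47 A=13.43 P=12.04 Y=57.22
t=3.83: C=26.49 A=13.42 P=12.04 Y=57.24
t=4.16: C=27.13 A=13.14 P=11.94 Y=57.86
t=4.85: C=28.45 A=12.55 P=11.75 Y=59.14
t=5.55: C=29.77 A=11.96 P=11.55 Y=60.43
t=6.24: C=31.04 A=11.39 P=11.37 Y=61.68
Y(3.82)=57.218 < 57.225 but Y(3.83)=57.237 ≥ 57.225, so the first grid time is t=3.83.

Threshold first reached at t = 3.83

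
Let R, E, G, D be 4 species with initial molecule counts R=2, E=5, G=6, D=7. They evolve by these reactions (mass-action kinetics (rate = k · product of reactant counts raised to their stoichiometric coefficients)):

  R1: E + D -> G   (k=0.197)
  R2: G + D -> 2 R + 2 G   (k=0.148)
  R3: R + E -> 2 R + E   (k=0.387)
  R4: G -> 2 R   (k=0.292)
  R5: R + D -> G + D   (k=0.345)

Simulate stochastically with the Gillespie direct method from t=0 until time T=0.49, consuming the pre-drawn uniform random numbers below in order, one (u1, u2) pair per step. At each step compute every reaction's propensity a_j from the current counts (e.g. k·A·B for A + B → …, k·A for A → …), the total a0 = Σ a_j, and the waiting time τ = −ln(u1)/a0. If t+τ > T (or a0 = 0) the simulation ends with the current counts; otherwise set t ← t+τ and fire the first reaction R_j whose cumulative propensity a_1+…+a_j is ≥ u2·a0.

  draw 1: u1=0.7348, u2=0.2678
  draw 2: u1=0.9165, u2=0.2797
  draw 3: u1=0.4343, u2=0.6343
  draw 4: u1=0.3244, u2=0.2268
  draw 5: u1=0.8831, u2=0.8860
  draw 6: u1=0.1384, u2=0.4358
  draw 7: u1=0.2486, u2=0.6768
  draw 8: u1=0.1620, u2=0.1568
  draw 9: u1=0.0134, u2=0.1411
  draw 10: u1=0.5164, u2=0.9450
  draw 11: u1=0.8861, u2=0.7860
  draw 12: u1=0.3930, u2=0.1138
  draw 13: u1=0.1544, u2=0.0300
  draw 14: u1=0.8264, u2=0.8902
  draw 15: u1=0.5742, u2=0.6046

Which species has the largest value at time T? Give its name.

t=0.000: R=2 E=5 G=6 D=7
Draw 1: a1=6.895, a2=6.216, a3=3.870, a4=1.752, a5=4.830, a0=23.563; τ=−ln(0.7348)/23.563=0.013 → t=0.013; u2·a0=0.2678·23.563=6.310 ≤ a1=6.895 → R1 fires; R=2 E=4 G=7 D=6
Draw 2: a1=4.728, a2=6.216, a3=3.096, a4=2.044, a5=4.140, a0=20.224; τ=−ln(0.9165)/20.224=0.004 → t=0.017; u2·a0=0.2797·20.224=5.657; a1=4.728 < 5.657 ≤ a1+a2=10.944 → R2 fires; R=4 E=4 G=8 D=5
Draw 3: a1=3.940, a2=5.920, a3=6.192, a4=2.336, a5=6.900, a0=25.288; τ=−ln(0.4343)/25.288=0.033 → t=0.050; u2·a0=0.6343·25.288=16.040; a1+a2=9.860 < 16.040 ≤ a1+…+a3=16.052 → R3 fires; R=5 E=4 G=8 D=5
Draw 4: a1=3.940, a2=5.920, a3=7.740, a4=2.336, a5=8.625, a0=28.561; τ=−ln(0.3244)/28.561=0.039 → t=0.090; u2·a0=0.2268·28.561=6.478; a1=3.940 < 6.478 ≤ a1+a2=9.860 → R2 fires; R=7 E=4 G=9 D=4
Draw 5: a1=3.152, a2=5.328, a3=10.836, a4=2.628, a5=9.660, a0=31.604; τ=−ln(0.8831)/31.604=0.004 → t=0.094; u2·a0=0.8860·31.604=28.001; a1+…+a4=21.944 < 28.001 ≤ a1+…+a5=31.604 → R5 fires; R=6 E=4 G=10 D=4
Draw 6: a1=3.152, a2=5.920, a3=9.288, a4=2.920, a5=8.280, a0=29.560; τ=−ln(0.1384)/29.560=0.067 → t=0.161; u2·a0=0.4358·29.560=12.882; a1+a2=9.072 < 12.882 ≤ a1+…+a3=18.360 → R3 fires; R=7 E=4 G=10 D=4
Draw 7: a1=3.152, a2=5.920, a3=10.836, a4=2.920, a5=9.660, a0=32.488; τ=−ln(0.2486)/32.488=0.043 → t=0.203; u2·a0=0.6768·32.488=21.988; a1+…+a3=19.908 < 21.988 ≤ a1+…+a4=22.828 → R4 fires; R=9 E=4 G=9 D=4
Draw 8: a1=3.152, a2=5.328, a3=13.932, a4=2.628, a5=12.420, a0=37.460; τ=−ln(0.1620)/37.460=0.049 → t=0.252; u2·a0=0.1568·37.460=5.874; a1=3.152 < 5.874 ≤ a1+a2=8.480 → R2 fires; R=11 E=4 G=10 D=3
Draw 9: a1=2.364, a2=4.440, a3=17.028, a4=2.920, a5=11.385, a0=38.137; τ=−ln(0.0134)/38.137=0.113 → t=0.365; u2·a0=0.1411·38.137=5.381; a1=2.364 < 5.381 ≤ a1+a2=6.804 → R2 fires; R=13 E=4 G=11 D=2
Draw 10: a1=1.576, a2=3.256, a3=20.124, a4=3.212, a5=8.970, a0=37.138; τ=−ln(0.5164)/37.138=0.018 → t=0.383; u2·a0=0.9450·37.138=35.095; a1+…+a4=28.168 < 35.095 ≤ a1+…+a5=37.138 → R5 fires; R=12 E=4 G=12 D=2
Draw 11: a1=1.576, a2=3.552, a3=18.576, a4=3.504, a5=8.280, a0=35.488; τ=−ln(0.8861)/35.488=0.003 → t=0.386; u2·a0=0.7860·35.488=27.894; a1+…+a4=27.208 < 27.894 ≤ a1+…+a5=35.488 → R5 fires; R=11 E=4 G=13 D=2
Draw 12: a1=1.576, a2=3.848, a3=17.028, a4=3.796, a5=7.590, a0=33.838; τ=−ln(0.3930)/33.838=0.028 → t=0.414; u2·a0=0.1138·33.838=3.851; a1=1.576 < 3.851 ≤ a1+a2=5.424 → R2 fires; R=13 E=4 G=14 D=1
Draw 13: a1=0.788, a2=2.072, a3=20.124, a4=4.088, a5=4.485, a0=31.557; τ=−ln(0.1544)/31.557=0.059 → t=0.473; u2·a0=0.0300·31.557=0.947; a1=0.788 < 0.947 ≤ a1+a2=2.860 → R2 fires; R=15 E=4 G=15 D=0
Draw 14: a1=0.000, a2=0.000, a3=23.220, a4=4.380, a5=0.000, a0=27.600; τ=−ln(0.8264)/27.600=0.007 → t=0.480; u2·a0=0.8902·27.600=24.570; a1+…+a3=23.220 < 24.570 ≤ a1+…+a4=27.600 → R4 fires; R=17 E=4 G=14 D=0
Draw 15: a1=0.000, a2=0.000, a3=26.316, a4=4.088, a5=0.000, a0=30.404; τ=−ln(0.5742)/30.404=0.018 → t=0.498 > T=0.49: stop.
At T=0.49: R=17 E=4 G=14 D=0; the largest is R.

Dominant species at T: R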